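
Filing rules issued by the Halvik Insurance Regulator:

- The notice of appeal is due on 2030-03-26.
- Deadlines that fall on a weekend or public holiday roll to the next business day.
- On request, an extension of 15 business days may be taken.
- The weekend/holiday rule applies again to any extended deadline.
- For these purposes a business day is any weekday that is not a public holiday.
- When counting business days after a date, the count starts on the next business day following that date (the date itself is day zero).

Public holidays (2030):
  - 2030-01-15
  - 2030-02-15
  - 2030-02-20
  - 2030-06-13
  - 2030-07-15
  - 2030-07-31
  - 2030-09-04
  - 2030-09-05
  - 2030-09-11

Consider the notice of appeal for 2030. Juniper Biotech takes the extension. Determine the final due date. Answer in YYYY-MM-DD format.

2030-04-16

Start from the fixed due date, 2030-03-26.
2030-03-26 (Tuesday) is already a business day.
Applying the 15-business-day extension: 15 business days after 2030-03-26 is 2030-04-16.
Since 2030-04-16 is a Tuesday and not a holiday, the date is unchanged.
So the filing is due 2030-04-16.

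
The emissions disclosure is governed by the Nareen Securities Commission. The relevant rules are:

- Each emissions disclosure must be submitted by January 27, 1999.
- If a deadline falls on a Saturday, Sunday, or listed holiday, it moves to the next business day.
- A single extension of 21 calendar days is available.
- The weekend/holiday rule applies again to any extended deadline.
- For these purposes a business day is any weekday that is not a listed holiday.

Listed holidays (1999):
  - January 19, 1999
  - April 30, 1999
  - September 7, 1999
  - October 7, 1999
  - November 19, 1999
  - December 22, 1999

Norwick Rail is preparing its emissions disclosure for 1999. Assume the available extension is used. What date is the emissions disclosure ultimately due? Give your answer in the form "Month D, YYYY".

Start from the fixed due date, January 27, 1999.
January 27, 1999 falls on a Wednesday, which is a business day, so no adjustment is needed.
Add the 21 calendar-day extension to January 27, 1999: February 17, 1999.
Since February 17, 1999 is a Wednesday and not a holiday, the date is unchanged.
The final due date is February 17, 1999.

February 17, 1999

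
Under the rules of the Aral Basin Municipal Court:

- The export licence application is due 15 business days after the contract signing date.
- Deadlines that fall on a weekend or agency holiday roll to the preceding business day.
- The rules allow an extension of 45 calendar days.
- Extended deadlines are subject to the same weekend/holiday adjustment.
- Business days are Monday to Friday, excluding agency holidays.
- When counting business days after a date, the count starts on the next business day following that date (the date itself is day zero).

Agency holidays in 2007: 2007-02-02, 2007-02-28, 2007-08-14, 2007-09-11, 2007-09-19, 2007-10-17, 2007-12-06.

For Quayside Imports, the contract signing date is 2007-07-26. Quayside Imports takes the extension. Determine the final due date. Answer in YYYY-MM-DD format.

2007-10-01

15 business days after 2007-07-26, excluding weekends and holidays, is 2007-08-17.
Since 2007-08-17 is a Friday and not a holiday, the date is unchanged.
Add the 45 calendar-day extension to 2007-08-17: 2007-10-01.
Since 2007-10-01 is a Monday and not a holiday, the date is unchanged.
So the filing is due 2007-10-01.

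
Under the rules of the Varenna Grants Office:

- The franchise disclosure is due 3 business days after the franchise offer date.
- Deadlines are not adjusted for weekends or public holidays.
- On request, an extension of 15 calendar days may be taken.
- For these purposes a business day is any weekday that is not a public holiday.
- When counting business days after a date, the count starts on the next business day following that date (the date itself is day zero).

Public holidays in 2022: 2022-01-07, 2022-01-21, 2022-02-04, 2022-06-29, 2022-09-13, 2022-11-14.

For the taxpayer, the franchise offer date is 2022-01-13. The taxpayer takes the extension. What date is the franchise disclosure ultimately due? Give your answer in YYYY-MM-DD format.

2022-02-02

3 business days after 2022-01-13, excluding weekends and holidays, is 2022-01-18.
No adjustment is made for weekends or holidays, so 2022-01-18 stands.
The 15-calendar-day extension moves the deadline from 2022-01-18 to 2022-02-02.
2022-02-02 is a Wednesday; no weekend or holiday adjustment applies.
Deadline: 2022-02-02.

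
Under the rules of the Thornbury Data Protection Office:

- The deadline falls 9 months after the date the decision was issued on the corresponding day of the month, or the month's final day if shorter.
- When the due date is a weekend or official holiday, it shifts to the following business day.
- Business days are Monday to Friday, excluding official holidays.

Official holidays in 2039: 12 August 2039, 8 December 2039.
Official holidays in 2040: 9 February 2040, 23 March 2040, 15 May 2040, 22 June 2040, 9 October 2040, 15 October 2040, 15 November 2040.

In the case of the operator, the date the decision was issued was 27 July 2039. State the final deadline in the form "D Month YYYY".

9 months from 27 July 2039 is 27 April 2040.
27 April 2040 is a Friday and not a listed holiday, so it stands.
The final due date is 27 April 2040.

27 April 2040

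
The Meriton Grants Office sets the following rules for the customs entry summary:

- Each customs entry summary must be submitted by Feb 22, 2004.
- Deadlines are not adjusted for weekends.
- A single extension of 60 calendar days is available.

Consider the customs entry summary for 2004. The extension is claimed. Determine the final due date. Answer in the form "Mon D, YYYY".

Apr 22, 2004

The statutory due date is Feb 22, 2004.
No adjustment is made for weekends or holidays, so Feb 22, 2004 stands.
Applying the 60-calendar-day extension: Feb 22, 2004 + 60 days = Apr 22, 2004.
No adjustment is made for weekends or holidays, so Apr 22, 2004 stands.
The final due date is Apr 22, 2004.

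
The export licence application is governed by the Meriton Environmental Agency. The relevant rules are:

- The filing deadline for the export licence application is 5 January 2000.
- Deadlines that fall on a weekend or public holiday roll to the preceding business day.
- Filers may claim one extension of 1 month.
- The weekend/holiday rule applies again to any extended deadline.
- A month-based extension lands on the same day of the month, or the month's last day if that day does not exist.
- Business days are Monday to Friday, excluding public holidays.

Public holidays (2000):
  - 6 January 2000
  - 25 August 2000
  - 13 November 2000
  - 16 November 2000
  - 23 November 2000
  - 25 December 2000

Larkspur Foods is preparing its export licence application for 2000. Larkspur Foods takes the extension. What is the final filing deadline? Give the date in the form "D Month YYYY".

Start from the fixed due date, 5 January 2000.
5 January 2000 falls on a Wednesday, which is a business day, so no adjustment is needed.
Applying the 1 month extension: 1 month after 5 January 2000 is 5 February 2000.
Because 5 February 2000 is a Saturday, the deadline becomes 4 February 2000 (Friday).
The final due date is 4 February 2000.

4 February 2000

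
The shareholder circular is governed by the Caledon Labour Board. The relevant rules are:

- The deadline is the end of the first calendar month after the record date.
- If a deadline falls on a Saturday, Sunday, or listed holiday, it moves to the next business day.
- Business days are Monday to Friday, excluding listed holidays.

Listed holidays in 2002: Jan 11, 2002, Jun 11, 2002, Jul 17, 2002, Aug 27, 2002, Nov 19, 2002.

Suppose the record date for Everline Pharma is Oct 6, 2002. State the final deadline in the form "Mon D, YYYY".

1 month after Oct 6, 2002 is November 2002; that month ends on Nov 30, 2002.
Nov 30, 2002 falls on a Saturday. Rolling to the next business day gives Dec 2, 2002, a Monday.
The final due date is Dec 2, 2002.

Dec 2, 2002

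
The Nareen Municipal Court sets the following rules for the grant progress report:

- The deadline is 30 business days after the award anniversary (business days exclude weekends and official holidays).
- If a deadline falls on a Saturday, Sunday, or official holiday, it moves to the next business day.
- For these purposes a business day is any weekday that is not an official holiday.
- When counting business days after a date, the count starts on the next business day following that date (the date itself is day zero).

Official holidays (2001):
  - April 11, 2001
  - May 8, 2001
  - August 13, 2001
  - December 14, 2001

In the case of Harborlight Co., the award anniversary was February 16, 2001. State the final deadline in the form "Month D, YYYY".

30 business days after February 16, 2001, excluding weekends and holidays, is March 30, 2001.
March 30, 2001 falls on a Friday, which is a business day, so no adjustment is needed.
The final due date is March 30, 2001.

March 30, 2001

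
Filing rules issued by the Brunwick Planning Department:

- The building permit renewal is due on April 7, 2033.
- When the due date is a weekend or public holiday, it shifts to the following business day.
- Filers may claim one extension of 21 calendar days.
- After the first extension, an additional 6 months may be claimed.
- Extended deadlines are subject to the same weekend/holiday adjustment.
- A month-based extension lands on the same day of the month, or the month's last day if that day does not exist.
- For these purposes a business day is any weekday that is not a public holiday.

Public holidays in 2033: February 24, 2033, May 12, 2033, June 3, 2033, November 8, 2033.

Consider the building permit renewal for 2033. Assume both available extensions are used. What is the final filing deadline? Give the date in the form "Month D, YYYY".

October 28, 2033

The statutory due date is April 7, 2033.
Since April 7, 2033 is a Thursday and not a holiday, the date is unchanged.
The 21-calendar-day extension moves the deadline from April 7, 2033 to April 28, 2033.
April 28, 2033 falls on a Thursday, which is a business day, so no adjustment is needed.
Add 6 months to April 28, 2033: October 28, 2033.
October 28, 2033 (Friday) is already a business day.
So the filing is due October 28, 2033.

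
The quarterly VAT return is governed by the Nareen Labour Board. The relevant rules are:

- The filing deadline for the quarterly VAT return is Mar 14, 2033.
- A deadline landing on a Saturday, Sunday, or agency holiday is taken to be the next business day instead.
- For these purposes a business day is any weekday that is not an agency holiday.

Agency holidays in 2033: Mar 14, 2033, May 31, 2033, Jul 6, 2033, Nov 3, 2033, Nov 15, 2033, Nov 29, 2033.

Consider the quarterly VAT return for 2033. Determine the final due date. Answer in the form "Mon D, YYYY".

Start from the fixed due date, Mar 14, 2033.
Mar 14, 2033 is a listed holiday; the next business day is Mar 15, 2033 (Tuesday).
So the filing is due Mar 15, 2033.

Mar 15, 2033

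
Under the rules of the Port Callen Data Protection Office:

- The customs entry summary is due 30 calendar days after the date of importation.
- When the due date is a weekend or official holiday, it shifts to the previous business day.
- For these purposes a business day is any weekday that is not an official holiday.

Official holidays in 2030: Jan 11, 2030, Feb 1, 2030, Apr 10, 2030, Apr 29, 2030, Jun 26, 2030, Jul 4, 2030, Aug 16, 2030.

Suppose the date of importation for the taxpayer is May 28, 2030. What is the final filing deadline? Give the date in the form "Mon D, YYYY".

Jun 27, 2030

Adding 30 calendar days to May 28, 2030 gives Jun 27, 2030.
Jun 27, 2030 (Thursday) is already a business day.
The final due date is Jun 27, 2030.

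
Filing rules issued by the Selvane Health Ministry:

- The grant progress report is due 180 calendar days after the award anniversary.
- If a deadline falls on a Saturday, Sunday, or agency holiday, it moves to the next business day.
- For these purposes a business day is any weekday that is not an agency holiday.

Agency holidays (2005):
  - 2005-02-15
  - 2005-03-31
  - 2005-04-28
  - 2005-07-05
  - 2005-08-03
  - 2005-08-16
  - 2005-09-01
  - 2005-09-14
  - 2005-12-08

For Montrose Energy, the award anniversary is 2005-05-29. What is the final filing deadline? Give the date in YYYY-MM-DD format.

2005-11-25

180 calendar days after 2005-05-29 is 2005-11-25.
2005-11-25 is a Friday and not a listed holiday, so it stands.
Deadline: 2005-11-25.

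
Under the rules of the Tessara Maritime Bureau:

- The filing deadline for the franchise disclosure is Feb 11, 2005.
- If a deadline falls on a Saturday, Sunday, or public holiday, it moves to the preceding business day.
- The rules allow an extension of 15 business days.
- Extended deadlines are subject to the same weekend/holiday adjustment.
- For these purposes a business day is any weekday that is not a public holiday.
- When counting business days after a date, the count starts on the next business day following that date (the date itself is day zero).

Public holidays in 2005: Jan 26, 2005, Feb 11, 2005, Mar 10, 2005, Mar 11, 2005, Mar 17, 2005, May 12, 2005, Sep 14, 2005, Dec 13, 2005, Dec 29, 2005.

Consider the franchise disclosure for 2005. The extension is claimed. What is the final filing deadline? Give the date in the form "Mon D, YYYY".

Mar 4, 2005

The statutory due date is Feb 11, 2005.
Feb 11, 2005 is a listed holiday, so it moves to the preceding business day, Feb 10, 2005 (Thursday).
Counting 15 further business days from Feb 10, 2005 reaches Mar 4, 2005.
Since Mar 4, 2005 is a Friday and not a holiday, the date is unchanged.
Deadline: Mar 4, 2005.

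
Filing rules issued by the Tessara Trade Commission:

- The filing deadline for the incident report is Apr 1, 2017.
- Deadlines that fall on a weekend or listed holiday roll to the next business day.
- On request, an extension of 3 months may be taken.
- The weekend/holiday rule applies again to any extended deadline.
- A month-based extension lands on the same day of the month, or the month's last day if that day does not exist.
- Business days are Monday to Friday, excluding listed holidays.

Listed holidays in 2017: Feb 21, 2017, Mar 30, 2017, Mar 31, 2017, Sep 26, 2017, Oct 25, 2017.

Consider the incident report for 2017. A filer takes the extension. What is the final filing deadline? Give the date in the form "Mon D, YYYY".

Start from the fixed due date, Apr 1, 2017.
Apr 1, 2017 falls on a Saturday. Rolling to the next business day gives Apr 3, 2017, a Monday.
Applying the 3 months extension: 3 months after Apr 3, 2017 is Jul 3, 2017.
Jul 3, 2017 falls on a Monday, which is a business day, so no adjustment is needed.
Deadline: Jul 3, 2017.

Jul 3, 2017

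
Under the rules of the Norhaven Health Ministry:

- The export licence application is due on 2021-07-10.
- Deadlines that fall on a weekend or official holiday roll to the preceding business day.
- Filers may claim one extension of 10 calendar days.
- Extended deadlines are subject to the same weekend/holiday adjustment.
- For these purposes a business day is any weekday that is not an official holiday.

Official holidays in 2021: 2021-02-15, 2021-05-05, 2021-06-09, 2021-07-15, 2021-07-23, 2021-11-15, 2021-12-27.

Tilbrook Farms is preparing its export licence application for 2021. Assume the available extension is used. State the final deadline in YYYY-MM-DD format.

The statutory due date is 2021-07-10.
2021-07-10 is a Saturday; the preceding business day is 2021-07-09 (Friday).
Applying the 10-calendar-day extension: 2021-07-09 + 10 days = 2021-07-19.
2021-07-19 (Monday) is already a business day.
Final deadline: 2021-07-19.

2021-07-19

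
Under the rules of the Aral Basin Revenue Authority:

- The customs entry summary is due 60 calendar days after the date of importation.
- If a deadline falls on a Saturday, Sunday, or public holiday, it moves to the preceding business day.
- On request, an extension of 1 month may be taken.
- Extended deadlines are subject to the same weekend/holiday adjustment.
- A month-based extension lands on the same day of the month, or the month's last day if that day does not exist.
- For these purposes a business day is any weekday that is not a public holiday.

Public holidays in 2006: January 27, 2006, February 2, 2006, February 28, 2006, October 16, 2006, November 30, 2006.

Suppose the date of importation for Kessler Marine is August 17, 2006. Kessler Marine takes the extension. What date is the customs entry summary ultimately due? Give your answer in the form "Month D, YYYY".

From August 17, 2006, 60 calendar days later is October 16, 2006.
October 16, 2006 is a listed holiday; the preceding business day is October 13, 2006 (Friday).
The 1 month extension carries October 13, 2006 to November 13, 2006.
November 13, 2006 (Monday) is already a business day.
Final deadline: November 13, 2006.

November 13, 2006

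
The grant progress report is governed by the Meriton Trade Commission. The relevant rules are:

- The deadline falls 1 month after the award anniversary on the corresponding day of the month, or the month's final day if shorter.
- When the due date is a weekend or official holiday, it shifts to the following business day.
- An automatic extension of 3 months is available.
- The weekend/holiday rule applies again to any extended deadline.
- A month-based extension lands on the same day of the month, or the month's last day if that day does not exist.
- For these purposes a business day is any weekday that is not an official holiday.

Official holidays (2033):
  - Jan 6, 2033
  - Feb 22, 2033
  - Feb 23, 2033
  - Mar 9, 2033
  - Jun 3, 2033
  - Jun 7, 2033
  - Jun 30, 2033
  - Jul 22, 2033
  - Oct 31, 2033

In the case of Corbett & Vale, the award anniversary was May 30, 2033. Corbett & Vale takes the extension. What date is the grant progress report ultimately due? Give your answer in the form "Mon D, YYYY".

Moving 1 month forward from May 30, 2033 on the corresponding day gives Jun 30, 2033.
Because Jun 30, 2033 is a listed holiday, the deadline becomes Jul 1, 2033 (Friday).
Applying the 3 months extension: 3 months after Jul 1, 2033 is Oct 1, 2033.
Oct 1, 2033 is a Saturday, so it moves to the next business day, Oct 3, 2033 (Monday).
Deadline: Oct 3, 2033.

Oct 3, 2033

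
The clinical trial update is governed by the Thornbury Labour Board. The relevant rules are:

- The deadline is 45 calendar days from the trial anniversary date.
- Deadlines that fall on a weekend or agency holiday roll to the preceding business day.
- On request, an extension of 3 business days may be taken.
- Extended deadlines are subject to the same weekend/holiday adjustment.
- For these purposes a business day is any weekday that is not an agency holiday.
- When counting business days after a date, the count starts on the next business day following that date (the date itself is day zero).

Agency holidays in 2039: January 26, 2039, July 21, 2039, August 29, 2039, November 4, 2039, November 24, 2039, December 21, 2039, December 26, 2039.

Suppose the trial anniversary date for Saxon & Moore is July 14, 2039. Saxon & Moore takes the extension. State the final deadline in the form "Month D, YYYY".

September 1, 2039

Adding 45 calendar days to July 14, 2039 gives August 28, 2039.
August 28, 2039 falls on a Sunday. Rolling to the preceding business day gives August 26, 2039, a Friday.
Counting 3 further business days from August 26, 2039 reaches September 1, 2039.
September 1, 2039 is a Thursday and not a listed holiday, so it stands.
Deadline: September 1, 2039.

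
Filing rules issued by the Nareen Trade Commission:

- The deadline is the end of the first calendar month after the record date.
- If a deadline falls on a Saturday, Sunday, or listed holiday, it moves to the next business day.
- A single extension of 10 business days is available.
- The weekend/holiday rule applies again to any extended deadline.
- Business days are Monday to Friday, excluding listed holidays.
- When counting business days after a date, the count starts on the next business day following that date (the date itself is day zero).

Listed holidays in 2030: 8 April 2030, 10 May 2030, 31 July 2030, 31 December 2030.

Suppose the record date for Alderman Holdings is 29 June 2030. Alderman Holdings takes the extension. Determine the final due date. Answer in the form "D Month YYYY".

1 month after 29 June 2030 falls in July 2030; the last day of that month is 31 July 2030.
31 July 2030 falls on a listed holiday. Rolling to the next business day gives 1 August 2030, a Thursday.
Applying the 10-business-day extension: 10 business days after 1 August 2030 is 15 August 2030.
15 August 2030 (Thursday) is already a business day.
Deadline: 15 August 2030.

15 August 2030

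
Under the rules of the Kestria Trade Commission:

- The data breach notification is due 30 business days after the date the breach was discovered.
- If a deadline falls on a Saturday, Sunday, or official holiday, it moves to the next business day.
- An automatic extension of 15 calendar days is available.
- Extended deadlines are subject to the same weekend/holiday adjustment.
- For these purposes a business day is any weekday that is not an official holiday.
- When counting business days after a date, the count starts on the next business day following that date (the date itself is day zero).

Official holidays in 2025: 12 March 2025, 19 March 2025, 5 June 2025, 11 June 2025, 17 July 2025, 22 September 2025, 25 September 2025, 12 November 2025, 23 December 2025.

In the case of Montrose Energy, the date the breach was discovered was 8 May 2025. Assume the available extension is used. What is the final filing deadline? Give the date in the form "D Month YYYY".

Counting 30 business days after 8 May 2025 (skipping weekends and listed holidays) reaches 23 June 2025.
23 June 2025 is a Monday and not a listed holiday, so it stands.
The 15-calendar-day extension moves the deadline from 23 June 2025 to 8 July 2025.
8 July 2025 falls on a Tuesday, which is a business day, so no adjustment is needed.
The final due date is 8 July 2025.

8 July 2025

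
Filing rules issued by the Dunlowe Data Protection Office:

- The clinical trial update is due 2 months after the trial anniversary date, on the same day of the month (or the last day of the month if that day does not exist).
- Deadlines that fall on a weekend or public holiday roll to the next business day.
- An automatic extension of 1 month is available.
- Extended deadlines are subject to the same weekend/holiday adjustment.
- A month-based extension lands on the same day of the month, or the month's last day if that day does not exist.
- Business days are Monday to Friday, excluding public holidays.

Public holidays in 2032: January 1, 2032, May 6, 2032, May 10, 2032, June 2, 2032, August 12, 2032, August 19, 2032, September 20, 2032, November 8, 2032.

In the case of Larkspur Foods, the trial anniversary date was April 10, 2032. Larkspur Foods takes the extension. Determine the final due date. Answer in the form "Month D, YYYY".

July 12, 2032

Moving 2 months forward from April 10, 2032 on the corresponding day gives June 10, 2032.
June 10, 2032 is a Thursday and not a listed holiday, so it stands.
The 1 month extension carries June 10, 2032 to July 10, 2032.
Because July 10, 2032 is a Saturday, the deadline becomes July 12, 2032 (Monday).
The final due date is July 12, 2032.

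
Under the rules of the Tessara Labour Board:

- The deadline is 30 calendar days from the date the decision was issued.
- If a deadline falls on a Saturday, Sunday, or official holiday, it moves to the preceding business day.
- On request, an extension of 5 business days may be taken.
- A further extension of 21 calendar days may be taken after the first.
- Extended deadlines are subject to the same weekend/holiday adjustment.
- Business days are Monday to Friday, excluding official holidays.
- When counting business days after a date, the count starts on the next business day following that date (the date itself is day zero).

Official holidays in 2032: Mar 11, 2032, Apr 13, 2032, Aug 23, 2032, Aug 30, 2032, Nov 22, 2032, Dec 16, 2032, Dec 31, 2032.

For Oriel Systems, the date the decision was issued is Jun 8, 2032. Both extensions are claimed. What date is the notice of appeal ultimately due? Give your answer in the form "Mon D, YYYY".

Aug 5, 2032

Adding 30 calendar days to Jun 8, 2032 gives Jul 8, 2032.
Since Jul 8, 2032 is a Thursday and not a holiday, the date is unchanged.
Counting 5 further business days from Jul 8, 2032 reaches Jul 15, 2032.
Jul 15, 2032 (Thursday) is already a business day.
Applying the 21-calendar-day extension: Jul 15, 2032 + 21 days = Aug 5, 2032.
Aug 5, 2032 is a Thursday and not a listed holiday, so it stands.
So the filing is due Aug 5, 2032.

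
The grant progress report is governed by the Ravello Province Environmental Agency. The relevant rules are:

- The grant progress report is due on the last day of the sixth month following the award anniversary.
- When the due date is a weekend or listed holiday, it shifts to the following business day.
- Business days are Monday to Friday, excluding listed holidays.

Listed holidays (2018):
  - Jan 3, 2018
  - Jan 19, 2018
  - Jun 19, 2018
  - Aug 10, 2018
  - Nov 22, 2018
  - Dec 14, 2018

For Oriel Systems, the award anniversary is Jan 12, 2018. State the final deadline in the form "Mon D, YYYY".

Jul 31, 2018

6 months after Jan 12, 2018 is July 2018; that month ends on Jul 31, 2018.
Jul 31, 2018 (Tuesday) is already a business day.
The final due date is Jul 31, 2018.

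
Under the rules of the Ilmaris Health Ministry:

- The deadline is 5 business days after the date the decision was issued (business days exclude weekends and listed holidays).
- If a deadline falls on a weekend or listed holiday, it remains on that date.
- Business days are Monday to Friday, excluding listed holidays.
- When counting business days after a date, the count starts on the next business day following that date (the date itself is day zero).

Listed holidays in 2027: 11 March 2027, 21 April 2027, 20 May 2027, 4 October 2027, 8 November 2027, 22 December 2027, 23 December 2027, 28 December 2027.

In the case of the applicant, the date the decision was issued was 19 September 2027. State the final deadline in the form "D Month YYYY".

24 September 2027

Counting 5 business days after 19 September 2027 (skipping weekends and listed holidays) reaches 24 September 2027.
24 September 2027 falls on a Friday. The rules make no weekend/holiday allowance, so it remains 24 September 2027.
So the filing is due 24 September 2027.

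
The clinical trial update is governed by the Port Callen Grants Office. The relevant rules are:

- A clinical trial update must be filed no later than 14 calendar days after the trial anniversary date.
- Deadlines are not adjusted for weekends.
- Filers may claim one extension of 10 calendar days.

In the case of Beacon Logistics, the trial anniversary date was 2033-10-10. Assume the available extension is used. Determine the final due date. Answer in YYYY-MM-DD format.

Adding 14 calendar days to 2033-10-10 gives 2033-10-24.
No adjustment is made for weekends or holidays, so 2033-10-24 stands.
The 10-calendar-day extension moves the deadline from 2033-10-24 to 2033-11-03.
2033-11-03 is a Thursday; no weekend or holiday adjustment applies.
So the filing is due 2033-11-03.

2033-11-03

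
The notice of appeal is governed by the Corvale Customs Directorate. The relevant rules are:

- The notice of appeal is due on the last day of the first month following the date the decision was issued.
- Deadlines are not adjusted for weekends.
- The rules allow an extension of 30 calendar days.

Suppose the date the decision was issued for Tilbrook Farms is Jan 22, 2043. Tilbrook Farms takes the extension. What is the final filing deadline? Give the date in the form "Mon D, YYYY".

1 month after Jan 22, 2043 falls in February 2043; the last day of that month is Feb 28, 2043.
No adjustment is made for weekends or holidays, so Feb 28, 2043 stands.
With the 30-day extension, Feb 28, 2043 becomes Mar 30, 2043.
Mar 30, 2043 falls on a Monday. The rules make no weekend/holiday allowance, so it remains Mar 30, 2043.
Final deadline: Mar 30, 2043.

Mar 30, 2043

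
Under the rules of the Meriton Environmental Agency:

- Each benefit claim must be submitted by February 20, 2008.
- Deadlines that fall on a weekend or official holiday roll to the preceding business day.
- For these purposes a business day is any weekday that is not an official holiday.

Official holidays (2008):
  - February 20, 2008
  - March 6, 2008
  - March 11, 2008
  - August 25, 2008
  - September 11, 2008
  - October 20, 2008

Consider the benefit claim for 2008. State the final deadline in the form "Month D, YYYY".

The stated deadline is February 20, 2008.
February 20, 2008 is a listed holiday; the preceding business day is February 19, 2008 (Tuesday).
Deadline: February 19, 2008.

February 19, 2008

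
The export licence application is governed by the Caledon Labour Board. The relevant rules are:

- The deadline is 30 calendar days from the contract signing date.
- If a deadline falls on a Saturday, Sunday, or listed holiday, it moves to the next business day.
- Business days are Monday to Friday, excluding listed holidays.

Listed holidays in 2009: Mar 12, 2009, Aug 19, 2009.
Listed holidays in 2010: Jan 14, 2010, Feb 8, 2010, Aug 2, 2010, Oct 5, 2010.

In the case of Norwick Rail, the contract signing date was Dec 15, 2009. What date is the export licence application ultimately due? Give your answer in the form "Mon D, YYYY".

Jan 15, 2010

Trigger date Dec 15, 2009 + 30 calendar days = Jan 14, 2010.
Jan 14, 2010 falls on a listed holiday. Rolling to the next business day gives Jan 15, 2010, a Friday.
Final deadline: Jan 15, 2010.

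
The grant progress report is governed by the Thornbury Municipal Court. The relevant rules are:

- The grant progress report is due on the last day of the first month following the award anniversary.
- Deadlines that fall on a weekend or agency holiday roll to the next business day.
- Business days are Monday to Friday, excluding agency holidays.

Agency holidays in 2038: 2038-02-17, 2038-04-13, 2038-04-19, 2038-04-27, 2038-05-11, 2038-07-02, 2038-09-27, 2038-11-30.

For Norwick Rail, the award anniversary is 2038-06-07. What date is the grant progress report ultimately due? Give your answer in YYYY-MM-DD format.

2038-08-02

The first month after 2038-06-07 is July 2038, whose last day is 2038-07-31.
2038-07-31 falls on a Saturday. Rolling to the next business day gives 2038-08-02, a Monday.
So the filing is due 2038-08-02.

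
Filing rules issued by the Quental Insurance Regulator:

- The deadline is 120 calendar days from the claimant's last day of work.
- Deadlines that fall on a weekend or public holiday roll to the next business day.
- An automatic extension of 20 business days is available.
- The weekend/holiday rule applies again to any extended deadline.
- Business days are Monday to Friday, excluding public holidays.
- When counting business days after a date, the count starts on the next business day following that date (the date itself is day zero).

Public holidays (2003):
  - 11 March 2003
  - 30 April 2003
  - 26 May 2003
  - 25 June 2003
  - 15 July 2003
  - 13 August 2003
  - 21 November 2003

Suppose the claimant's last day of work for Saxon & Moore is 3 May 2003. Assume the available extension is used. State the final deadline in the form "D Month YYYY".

29 September 2003

120 calendar days after 3 May 2003 is 31 August 2003.
31 August 2003 falls on a Sunday. Rolling to the next business day gives 1 September 2003, a Monday.
The 20-business-day extension runs from 1 September 2003 to 29 September 2003.
29 September 2003 (Monday) is already a business day.
The final due date is 29 September 2003.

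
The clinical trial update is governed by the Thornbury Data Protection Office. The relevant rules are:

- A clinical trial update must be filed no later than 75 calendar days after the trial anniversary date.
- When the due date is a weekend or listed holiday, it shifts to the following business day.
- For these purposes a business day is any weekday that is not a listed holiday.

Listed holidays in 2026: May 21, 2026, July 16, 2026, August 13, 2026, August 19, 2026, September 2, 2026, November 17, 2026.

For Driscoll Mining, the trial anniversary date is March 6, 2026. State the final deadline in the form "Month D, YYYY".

May 20, 2026

From March 6, 2026, 75 calendar days later is May 20, 2026.
May 20, 2026 falls on a Wednesday, which is a business day, so no adjustment is needed.
Final deadline: May 20, 2026.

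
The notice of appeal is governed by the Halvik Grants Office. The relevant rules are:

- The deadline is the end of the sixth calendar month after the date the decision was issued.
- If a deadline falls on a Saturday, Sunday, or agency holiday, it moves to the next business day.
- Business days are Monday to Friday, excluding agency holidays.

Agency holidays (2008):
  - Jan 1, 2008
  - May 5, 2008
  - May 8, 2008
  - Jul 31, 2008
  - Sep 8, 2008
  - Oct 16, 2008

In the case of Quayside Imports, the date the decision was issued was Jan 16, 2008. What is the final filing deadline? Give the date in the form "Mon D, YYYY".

Aug 1, 2008

6 months after Jan 16, 2008 falls in July 2008; the last day of that month is Jul 31, 2008.
Because Jul 31, 2008 is a listed holiday, the deadline becomes Aug 1, 2008 (Friday).
So the filing is due Aug 1, 2008.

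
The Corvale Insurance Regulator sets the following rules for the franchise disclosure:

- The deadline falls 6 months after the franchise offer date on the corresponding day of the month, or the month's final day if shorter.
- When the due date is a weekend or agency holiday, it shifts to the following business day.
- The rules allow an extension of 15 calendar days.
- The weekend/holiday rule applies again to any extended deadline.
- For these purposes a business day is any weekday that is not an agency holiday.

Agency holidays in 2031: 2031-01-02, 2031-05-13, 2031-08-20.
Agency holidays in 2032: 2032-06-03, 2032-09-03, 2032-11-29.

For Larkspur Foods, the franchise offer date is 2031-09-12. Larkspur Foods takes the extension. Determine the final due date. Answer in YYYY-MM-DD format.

Moving 6 months forward from 2031-09-12 on the corresponding day gives 2032-03-12.
Since 2032-03-12 is a Friday and not a holiday, the date is unchanged.
The 15-calendar-day extension moves the deadline from 2032-03-12 to 2032-03-27.
2032-03-27 is a Saturday; the next business day is 2032-03-29 (Monday).
The final due date is 2032-03-29.

2032-03-29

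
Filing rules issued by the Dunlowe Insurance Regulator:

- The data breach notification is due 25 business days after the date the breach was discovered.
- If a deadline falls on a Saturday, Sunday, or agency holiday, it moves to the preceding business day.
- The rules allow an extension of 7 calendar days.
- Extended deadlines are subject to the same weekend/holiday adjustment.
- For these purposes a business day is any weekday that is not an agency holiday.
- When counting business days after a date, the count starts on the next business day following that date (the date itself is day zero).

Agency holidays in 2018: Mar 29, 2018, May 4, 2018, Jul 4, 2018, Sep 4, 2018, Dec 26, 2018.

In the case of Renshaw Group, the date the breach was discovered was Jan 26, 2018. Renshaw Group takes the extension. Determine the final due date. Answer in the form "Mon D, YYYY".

Mar 9, 2018

Starting the day after Jan 26, 2018 and counting 25 business days lands on Mar 2, 2018.
Since Mar 2, 2018 is a Friday and not a holiday, the date is unchanged.
With the 7-day extension, Mar 2, 2018 becomes Mar 9, 2018.
Mar 9, 2018 is a Friday and not a listed holiday, so it stands.
The final due date is Mar 9, 2018.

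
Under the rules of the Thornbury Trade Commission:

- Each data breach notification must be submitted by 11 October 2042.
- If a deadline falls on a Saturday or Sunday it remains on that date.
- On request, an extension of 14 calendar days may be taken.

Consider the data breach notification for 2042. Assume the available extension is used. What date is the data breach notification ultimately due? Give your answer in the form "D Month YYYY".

The statutory due date is 11 October 2042.
11 October 2042 falls on a Saturday. The rules make no weekend/holiday allowance, so it remains 11 October 2042.
The 14-calendar-day extension moves the deadline from 11 October 2042 to 25 October 2042.
25 October 2042 falls on a Saturday. The rules make no weekend/holiday allowance, so it remains 25 October 2042.
Final deadline: 25 October 2042.

25 October 2042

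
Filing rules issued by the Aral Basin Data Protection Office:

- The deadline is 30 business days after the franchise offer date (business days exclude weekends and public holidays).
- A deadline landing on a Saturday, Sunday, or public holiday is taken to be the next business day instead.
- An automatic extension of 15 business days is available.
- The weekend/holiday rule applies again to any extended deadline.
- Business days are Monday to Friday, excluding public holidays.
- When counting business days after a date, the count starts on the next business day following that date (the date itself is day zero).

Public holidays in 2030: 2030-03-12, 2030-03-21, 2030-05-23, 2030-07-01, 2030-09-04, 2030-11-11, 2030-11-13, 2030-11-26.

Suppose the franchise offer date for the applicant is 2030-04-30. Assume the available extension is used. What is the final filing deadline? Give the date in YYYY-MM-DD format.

2030-07-04

Counting 30 business days after 2030-04-30 (skipping weekends and listed holidays) reaches 2030-06-12.
2030-06-12 is a Wednesday and not a listed holiday, so it stands.
Counting 15 further business days from 2030-06-12 reaches 2030-07-04.
Since 2030-07-04 is a Thursday and not a holiday, the date is unchanged.
So the filing is due 2030-07-04.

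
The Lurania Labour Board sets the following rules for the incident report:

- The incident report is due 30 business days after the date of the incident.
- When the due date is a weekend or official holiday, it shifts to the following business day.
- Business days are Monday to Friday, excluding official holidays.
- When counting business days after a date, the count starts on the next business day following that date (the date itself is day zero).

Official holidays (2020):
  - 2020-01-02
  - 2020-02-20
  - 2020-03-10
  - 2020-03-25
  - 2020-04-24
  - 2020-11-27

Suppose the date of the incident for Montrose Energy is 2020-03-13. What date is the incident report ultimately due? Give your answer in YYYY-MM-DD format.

Counting 30 business days after 2020-03-13 (skipping weekends and listed holidays) reaches 2020-04-28.
2020-04-28 falls on a Tuesday, which is a business day, so no adjustment is needed.
So the filing is due 2020-04-28.

2020-04-28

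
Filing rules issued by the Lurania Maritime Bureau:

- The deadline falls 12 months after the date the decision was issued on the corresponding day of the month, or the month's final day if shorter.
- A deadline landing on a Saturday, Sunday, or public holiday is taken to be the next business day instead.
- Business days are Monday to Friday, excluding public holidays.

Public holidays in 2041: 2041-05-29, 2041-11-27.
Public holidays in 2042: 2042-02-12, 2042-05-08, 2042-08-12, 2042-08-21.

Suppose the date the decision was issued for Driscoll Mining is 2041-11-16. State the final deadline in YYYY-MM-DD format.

2042-11-17

Moving 12 months forward from 2041-11-16 on the corresponding day gives 2042-11-16.
2042-11-16 is a Sunday, so it moves to the next business day, 2042-11-17 (Monday).
Deadline: 2042-11-17.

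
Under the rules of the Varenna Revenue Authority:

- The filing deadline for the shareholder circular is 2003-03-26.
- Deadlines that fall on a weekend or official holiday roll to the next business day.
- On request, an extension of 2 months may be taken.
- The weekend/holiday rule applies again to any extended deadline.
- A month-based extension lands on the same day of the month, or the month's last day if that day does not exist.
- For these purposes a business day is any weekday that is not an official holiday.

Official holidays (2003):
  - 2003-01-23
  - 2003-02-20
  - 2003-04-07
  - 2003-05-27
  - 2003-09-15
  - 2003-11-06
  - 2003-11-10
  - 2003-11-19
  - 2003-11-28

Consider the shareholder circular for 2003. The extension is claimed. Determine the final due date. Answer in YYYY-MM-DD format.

2003-05-26

The statutory due date is 2003-03-26.
2003-03-26 (Wednesday) is already a business day.
Add 2 months to 2003-03-26: 2003-05-26.
Since 2003-05-26 is a Monday and not a holiday, the date is unchanged.
Final deadline: 2003-05-26.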